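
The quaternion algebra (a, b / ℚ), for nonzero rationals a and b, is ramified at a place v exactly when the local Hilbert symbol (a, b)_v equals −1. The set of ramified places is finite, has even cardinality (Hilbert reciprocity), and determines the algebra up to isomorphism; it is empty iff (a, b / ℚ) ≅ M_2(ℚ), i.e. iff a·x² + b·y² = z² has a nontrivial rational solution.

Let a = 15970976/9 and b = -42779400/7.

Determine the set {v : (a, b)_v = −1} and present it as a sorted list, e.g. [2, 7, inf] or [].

[2, 3, 7, 41]

(a, b) ≡ (998186, -2994558) mod (ℚ^×)²; places V = {2, 3, 5, 7, 37, 41, 47, ∞}.
(a,b)_5: α=0, u≡4; β=2, v≡2 (mod 5); (4|5)=+1, (2|5)=-1; sign (−1)^0·+1^2·-1^0 = +1.
(a,b)_7: α=1, u≡1; β=-1, v≡1 (mod 7); (1|7)=+1, (1|7)=+1; sign (−1)^1·+1^-1·+1^1 = -1.
(a,b)_2: α=5, β=3; u≡5, v≡1 (mod 8); ε(u)ε(v)=0·0, αω(v)=5·0, βω(u)=3·1; sum ≡ 1  ⇒  -1.
(a,b)_37: α=1, u≡13; β=1, v≡23 (mod 37); (13|37)=-1, (23|37)=-1; sign (−1)^0·-1^1·-1^1 = +1.
(a,b)_41: α=1, u≡4; β=1, v≡13 (mod 41); (4|41)=+1, (13|41)=-1; sign (−1)^0·+1^1·-1^1 = -1.
(a,b)_∞: sgn(998186)=+, sgn(-2994558)=−, so +1.
(a,b)_47: α=1, u≡5; β=1, v≡7 (mod 47); (5|47)=-1, (7|47)=+1; sign (−1)^1·-1^1·+1^1 = +1.
(a,b)_3: α=-2, u≡2; β=1, v≡1 (mod 3); (2|3)=-1, (1|3)=+1; sign (−1)^0·-1^1·+1^-2 = -1.
(998186, -2994558 / ℚ) ramifies at {2, 3, 7, 41}: a division algebra.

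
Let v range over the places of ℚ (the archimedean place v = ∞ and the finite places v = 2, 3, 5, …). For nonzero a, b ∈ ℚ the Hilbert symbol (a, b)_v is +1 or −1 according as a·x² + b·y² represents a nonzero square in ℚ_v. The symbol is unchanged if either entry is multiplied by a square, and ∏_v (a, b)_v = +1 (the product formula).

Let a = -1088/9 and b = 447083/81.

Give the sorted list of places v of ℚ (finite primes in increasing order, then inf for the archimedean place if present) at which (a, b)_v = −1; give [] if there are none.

[2, 17]

Mod squares: a ≡ -17, b ≡ 1547. Check v ∈ {∞, 2, 3, 7, 13, 17}.
v=3: a=3^-2·(≡1), b=3^-4·(≡2) mod 3; (1|3)=+1, (2|3)=-1; (−1)^{-2·-4·1}·(+1)^-4·(-1)^-2 = +1.
v=13: a=13^0·(≡12), b=13^1·(≡2) mod 13; (12|13)=+1, (2|13)=-1; (−1)^{0·1·6}·(+1)^1·(-1)^0 = +1.
v=∞: -17 < 0 and 1547 > 0  ⇒  (a,b)_∞ = +1.
v=7: a=7^0·(≡2), b=7^1·(≡2) mod 7; (2|7)=+1, (2|7)=+1; (−1)^{0·1·3}·(+1)^1·(+1)^0 = +1.
v=2: v_2(a)=6, v_2(b)=0; units ≡ 7, 3 (mod 8); ε·ε+αω+βω = 1·1+6·1+0·0 ≡ 1  ⇒  (a,b)_2 = -1.
v=17: a=17^1·(≡8), b=17^3·(≡7) mod 17; (8|17)=+1, (7|17)=-1; (−1)^{1·3·8}·(+1)^3·(-1)^1 = -1.
(-17, 1547 / ℚ) ramifies at {2, 17}: a division algebra.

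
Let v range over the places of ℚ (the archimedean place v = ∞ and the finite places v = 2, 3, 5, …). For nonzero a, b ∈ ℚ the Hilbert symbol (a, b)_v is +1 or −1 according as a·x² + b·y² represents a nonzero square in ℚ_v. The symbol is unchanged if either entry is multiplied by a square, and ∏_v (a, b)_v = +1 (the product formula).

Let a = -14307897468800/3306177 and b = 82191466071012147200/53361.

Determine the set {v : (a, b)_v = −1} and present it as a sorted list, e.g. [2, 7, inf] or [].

[2, 19, 43, 53]

(a, b) ≡ (-899534974, 893) mod (ℚ^×)²; places V = {2, 3, 5, 7, 11, 13, 17, 19, 43, 47, 53, ∞}.
(a,b)_47: α=1, u≡12; β=1, v≡29 (mod 47); (12|47)=+1, (29|47)=-1; sign (−1)^1·+1^1·-1^1 = +1.
(a,b)_7: α=-4, u≡6; β=-2, v≡2 (mod 7); (6|7)=-1, (2|7)=+1; sign (−1)^0·-1^-2·+1^-4 = +1.
(a,b)_13: α=3, u≡8; β=2, v≡9 (mod 13); (8|13)=-1, (9|13)=+1; sign (−1)^0·-1^2·+1^3 = +1.
(a,b)_∞: sgn(-899534974)=−, sgn(893)=+, so +1.
(a,b)_3: α=-4, u≡2; β=-2, v≡2 (mod 3); (2|3)=-1, (2|3)=-1; sign (−1)^0·-1^-2·-1^-4 = +1.
(a,b)_11: α=0, u≡9; β=-2, v≡10 (mod 11); (9|11)=+1, (10|11)=-1; sign (−1)^0·+1^-2·-1^0 = +1.
(a,b)_53: α=1, u≡15; β=2, v≡22 (mod 53); (15|53)=+1, (22|53)=-1; sign (−1)^0·+1^2·-1^1 = -1.
(a,b)_5: α=2, u≡4; β=2, v≡3 (mod 5); (4|5)=+1, (3|5)=-1; sign (−1)^0·+1^2·-1^2 = +1.
(a,b)_19: α=1, u≡11; β=1, v≡17 (mod 19); (11|19)=+1, (17|19)=+1; sign (−1)^1·+1^1·+1^1 = -1.
(a,b)_17: α=-1, u≡9; β=0, v≡9 (mod 17); (9|17)=+1, (9|17)=+1; sign (−1)^0·+1^0·+1^-1 = +1.
(a,b)_2: α=7, β=22; u≡1, v≡5 (mod 8); ε(u)ε(v)=0·0, αω(v)=7·1, βω(u)=22·0; sum ≡ 1  ⇒  -1.
(a,b)_43: α=1, u≡28; β=2, v≡8 (mod 43); (28|43)=-1, (8|43)=-1; sign (−1)^0·-1^2·-1^1 = -1.
|Ram(-899534974, 893)| = 4, even; anisotropic at {2, 19, 43, 53}.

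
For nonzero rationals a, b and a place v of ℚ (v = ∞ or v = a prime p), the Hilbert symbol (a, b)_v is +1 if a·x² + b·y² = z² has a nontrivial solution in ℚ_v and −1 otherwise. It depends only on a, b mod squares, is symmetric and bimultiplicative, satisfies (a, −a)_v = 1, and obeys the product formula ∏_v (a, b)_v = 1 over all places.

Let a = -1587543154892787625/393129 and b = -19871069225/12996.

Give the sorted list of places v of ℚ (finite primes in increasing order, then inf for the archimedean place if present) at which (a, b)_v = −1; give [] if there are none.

Mod squares: a ≡ -69745, b ≡ -41. Check v ∈ {∞, 2, 3, 5, 7, 11, 13, 17, 19, 29, 37, 41}.
v=7: a=7^0·(≡3), b=7^2·(≡1) mod 7; (3|7)=-1, (1|7)=+1; (−1)^{0·2·3}·(-1)^2·(+1)^0 = +1.
v=29: a=29^1·(≡12), b=29^0·(≡10) mod 29; (12|29)=-1, (10|29)=-1; (−1)^{1·0·14}·(-1)^0·(-1)^1 = -1.
v=17: a=17^2·(≡11), b=17^2·(≡7) mod 17; (11|17)=-1, (7|17)=-1; (−1)^{2·2·8}·(-1)^2·(-1)^2 = +1.
v=2: v_2(a)=0, v_2(b)=-2; units ≡ 7, 7 (mod 8); ε·ε+αω+βω = 1·1+0·0+-2·0 ≡ 1  ⇒  (a,b)_2 = -1.
v=11: a=11^-2·(≡7), b=11^0·(≡3) mod 11; (7|11)=-1, (3|11)=+1; (−1)^{-2·0·5}·(-1)^0·(+1)^-2 = +1.
v=3: a=3^-2·(≡2), b=3^-2·(≡1) mod 3; (2|3)=-1, (1|3)=+1; (−1)^{-2·-2·1}·(-1)^-2·(+1)^-2 = +1.
v=19: a=19^-2·(≡11), b=19^-2·(≡16) mod 19; (11|19)=+1, (16|19)=+1; (−1)^{-2·-2·9}·(+1)^-2·(+1)^-2 = +1.
v=37: a=37^5·(≡6), b=37^2·(≡33) mod 37; (6|37)=-1, (33|37)=+1; (−1)^{5·2·18}·(-1)^2·(+1)^5 = +1.
v=5: a=5^3·(≡1), b=5^2·(≡1) mod 5; (1|5)=+1, (1|5)=+1; (−1)^{3·2·2}·(+1)^2·(+1)^3 = +1.
v=13: a=13^1·(≡10), b=13^0·(≡5) mod 13; (10|13)=+1, (5|13)=-1; (−1)^{1·0·6}·(+1)^0·(-1)^1 = -1.
v=41: a=41^2·(≡18), b=41^1·(≡4) mod 41; (18|41)=+1, (4|41)=+1; (−1)^{2·1·20}·(+1)^1·(+1)^2 = +1.
v=∞: -69745 < 0 and -41 < 0  ⇒  (a,b)_∞ = -1.
(-69745, -41 / ℚ) ramifies at {2, 13, 29, ∞}: a division algebra.

[2, 13, 29, inf]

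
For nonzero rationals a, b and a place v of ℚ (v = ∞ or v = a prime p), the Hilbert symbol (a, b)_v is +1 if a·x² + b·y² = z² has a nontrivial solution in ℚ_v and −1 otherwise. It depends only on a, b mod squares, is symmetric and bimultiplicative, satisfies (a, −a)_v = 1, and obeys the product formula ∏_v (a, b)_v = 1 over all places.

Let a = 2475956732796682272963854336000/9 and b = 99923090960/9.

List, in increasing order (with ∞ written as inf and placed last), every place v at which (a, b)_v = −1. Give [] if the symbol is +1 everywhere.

[7, 11, 37, 41]

(a, b) ≡ (242165, 15785) mod (ℚ^×)²; places V = {2, 3, 5, 7, 11, 17, 37, 41, ∞}.
(a,b)_41: α=2, u≡38; β=1, v≡31 (mod 41); (38|41)=-1, (31|41)=+1; sign (−1)^0·-1^1·+1^2 = -1.
(a,b)_17: α=5, u≡8; β=2, v≡8 (mod 17); (8|17)=+1, (8|17)=+1; sign (−1)^0·+1^2·+1^5 = +1.
(a,b)_∞: sgn(242165)=+, sgn(15785)=+, so +1.
(a,b)_7: α=3, u≡4; β=1, v≡1 (mod 7); (4|7)=+1, (1|7)=+1; sign (−1)^1·+1^1·+1^3 = -1.
(a,b)_2: α=18, β=4; u≡5, v≡1 (mod 8); ε(u)ε(v)=0·0, αω(v)=18·0, βω(u)=4·1; sum ≡ 0  ⇒  +1.
(a,b)_5: α=3, u≡2; β=1, v≡3 (mod 5); (2|5)=-1, (3|5)=-1; sign (−1)^0·-1^1·-1^3 = +1.
(a,b)_37: α=5, u≡34; β=2, v≡18 (mod 37); (34|37)=+1, (18|37)=-1; sign (−1)^0·+1^2·-1^5 = -1.
(a,b)_3: α=-2, u≡2; β=-2, v≡2 (mod 3); (2|3)=-1, (2|3)=-1; sign (−1)^0·-1^-2·-1^-2 = +1.
(a,b)_11: α=3, u≡9; β=1, v≡5 (mod 11); (9|11)=+1, (5|11)=+1; sign (−1)^1·+1^1·+1^3 = -1.
(242165, 15785 / ℚ) ramifies at {7, 11, 37, 41}: a division algebra.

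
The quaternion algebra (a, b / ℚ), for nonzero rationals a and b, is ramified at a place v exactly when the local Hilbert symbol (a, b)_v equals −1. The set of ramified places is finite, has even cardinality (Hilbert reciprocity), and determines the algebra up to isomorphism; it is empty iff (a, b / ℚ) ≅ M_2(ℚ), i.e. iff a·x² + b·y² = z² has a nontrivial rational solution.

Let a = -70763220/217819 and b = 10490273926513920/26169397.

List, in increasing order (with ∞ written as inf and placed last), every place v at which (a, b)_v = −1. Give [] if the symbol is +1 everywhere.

[5, 7]

(a, b) ≡ (-1295, 185) mod (ℚ^×)²; places V = {2, 3, 5, 7, 11, 17, 19, 29, 37, ∞}.
(a,b)_5: α=1, u≡4; β=1, v≡2 (mod 5); (4|5)=+1, (2|5)=-1; sign (−1)^0·+1^1·-1^1 = -1.
(a,b)_3: α=4, u≡1; β=14, v≡2 (mod 3); (1|3)=+1, (2|3)=-1; sign (−1)^0·+1^14·-1^4 = +1.
(a,b)_7: α=-1, u≡2; β=2, v≡3 (mod 7); (2|7)=+1, (3|7)=-1; sign (−1)^0·+1^2·-1^-1 = -1.
(a,b)_∞: sgn(-1295)=−, sgn(185)=+, so +1.
(a,b)_11: α=2, u≡9; β=2, v≡9 (mod 11); (9|11)=+1, (9|11)=+1; sign (−1)^0·+1^2·+1^2 = +1.
(a,b)_37: α=-1, u≡5; β=-1, v≡18 (mod 37); (5|37)=-1, (18|37)=-1; sign (−1)^0·-1^-1·-1^-1 = +1.
(a,b)_29: α=-2, u≡15; β=-4, v≡21 (mod 29); (15|29)=-1, (21|29)=-1; sign (−1)^0·-1^-4·-1^-2 = +1.
(a,b)_2: α=2, β=8; u≡1, v≡1 (mod 8); ε(u)ε(v)=0·0, αω(v)=2·0, βω(u)=8·0; sum ≡ 0  ⇒  +1.
(a,b)_19: α=2, u≡1; β=0, v≡13 (mod 19); (1|19)=+1, (13|19)=-1; sign (−1)^0·+1^0·-1^2 = +1.
(a,b)_17: α=0, u≡3; β=2, v≡9 (mod 17); (3|17)=-1, (9|17)=+1; sign (−1)^0·-1^2·+1^0 = +1.
(-1295, 185 / ℚ) ramifies at {5, 7}: a division algebra.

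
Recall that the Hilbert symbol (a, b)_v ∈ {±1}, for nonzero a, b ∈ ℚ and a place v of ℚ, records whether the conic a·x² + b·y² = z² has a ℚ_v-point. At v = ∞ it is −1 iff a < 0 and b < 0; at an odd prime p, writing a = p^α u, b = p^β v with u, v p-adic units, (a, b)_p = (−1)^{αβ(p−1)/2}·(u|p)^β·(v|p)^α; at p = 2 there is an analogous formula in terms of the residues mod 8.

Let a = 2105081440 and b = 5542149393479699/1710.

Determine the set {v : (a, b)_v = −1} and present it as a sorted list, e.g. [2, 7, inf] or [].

(a, b) ≡ (248710, 56810) mod (ℚ^×)²; places V = {2, 3, 5, 7, 11, 13, 17, 19, 23, ∞}.
(a,b)_23: α=2, u≡15; β=3, v≡13 (mod 23); (15|23)=-1, (13|23)=+1; sign (−1)^0·-1^3·+1^2 = -1.
(a,b)_2: α=5, β=-1; u≡3, v≡5 (mod 8); ε(u)ε(v)=1·0, αω(v)=5·1, βω(u)=-1·1; sum ≡ 0  ⇒  +1.
(a,b)_∞: sgn(248710)=+, sgn(56810)=+, so +1.
(a,b)_19: α=1, u≡10; β=-1, v≡16 (mod 19); (10|19)=-1, (16|19)=+1; sign (−1)^1·-1^-1·+1^1 = +1.
(a,b)_17: α=1, u≡14; β=2, v≡16 (mod 17); (14|17)=-1, (16|17)=+1; sign (−1)^0·-1^2·+1^1 = +1.
(a,b)_5: α=1, u≡3; β=-1, v≡2 (mod 5); (3|5)=-1, (2|5)=-1; sign (−1)^0·-1^-1·-1^1 = +1.
(a,b)_13: α=0, u≡7; β=3, v≡2 (mod 13); (7|13)=-1, (2|13)=-1; sign (−1)^0·-1^3·-1^0 = -1.
(a,b)_7: α=1, u≡5; β=2, v≡3 (mod 7); (5|7)=-1, (3|7)=-1; sign (−1)^0·-1^2·-1^1 = -1.
(a,b)_3: α=0, u≡1; β=-2, v≡2 (mod 3); (1|3)=+1, (2|3)=-1; sign (−1)^0·+1^-2·-1^0 = +1.
(a,b)_11: α=1, u≡3; β=4, v≡2 (mod 11); (3|11)=+1, (2|11)=-1; sign (−1)^0·+1^4·-1^1 = -1.
|Ram(248710, 56810)| = 4, even; anisotropic at {7, 11, 13, 23}.

[7, 11, 13, 23]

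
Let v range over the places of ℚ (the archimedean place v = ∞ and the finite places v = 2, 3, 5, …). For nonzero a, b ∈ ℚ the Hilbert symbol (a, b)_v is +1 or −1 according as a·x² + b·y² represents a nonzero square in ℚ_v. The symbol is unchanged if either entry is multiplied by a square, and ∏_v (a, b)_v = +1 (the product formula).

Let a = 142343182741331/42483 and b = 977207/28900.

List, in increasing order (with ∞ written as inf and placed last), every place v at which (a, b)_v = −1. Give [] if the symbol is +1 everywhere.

Mod squares: a ≡ 15873, b ≡ 407. Check v ∈ {∞, 2, 3, 5, 7, 11, 13, 17, 31, 37}.
v=31: a=31^2·(≡28), b=31^0·(≡7) mod 31; (28|31)=+1, (7|31)=+1; (−1)^{2·0·15}·(+1)^0·(+1)^2 = +1.
v=2: v_2(a)=0, v_2(b)=-2; units ≡ 1, 7 (mod 8); ε·ε+αω+βω = 0·1+0·0+-2·0 ≡ 0  ⇒  (a,b)_2 = +1.
v=∞: 15873 > 0 and 407 > 0  ⇒  (a,b)_∞ = +1.
v=13: a=13^3·(≡12), b=13^0·(≡10) mod 13; (12|13)=+1, (10|13)=+1; (−1)^{3·0·6}·(+1)^0·(+1)^3 = +1.
v=7: a=7^-2·(≡2), b=7^4·(≡2) mod 7; (2|7)=+1, (2|7)=+1; (−1)^{-2·4·3}·(+1)^4·(+1)^-2 = +1.
v=37: a=37^3·(≡2), b=37^1·(≡10) mod 37; (2|37)=-1, (10|37)=+1; (−1)^{3·1·18}·(-1)^1·(+1)^3 = -1.
v=5: a=5^0·(≡2), b=5^-2·(≡2) mod 5; (2|5)=-1, (2|5)=-1; (−1)^{0·-2·2}·(-1)^-2·(-1)^0 = +1.
v=17: a=17^-2·(≡6), b=17^-2·(≡2) mod 17; (6|17)=-1, (2|17)=+1; (−1)^{-2·-2·8}·(-1)^-2·(+1)^-2 = +1.
v=11: a=11^3·(≡2), b=11^1·(≡4) mod 11; (2|11)=-1, (4|11)=+1; (−1)^{3·1·5}·(-1)^1·(+1)^3 = +1.
v=3: a=3^-1·(≡2), b=3^0·(≡2) mod 3; (2|3)=-1, (2|3)=-1; (−1)^{-1·0·1}·(-1)^0·(-1)^-1 = -1.
(15873, 407 / ℚ) ramifies at {3, 37}: a division algebra.

[3, 37]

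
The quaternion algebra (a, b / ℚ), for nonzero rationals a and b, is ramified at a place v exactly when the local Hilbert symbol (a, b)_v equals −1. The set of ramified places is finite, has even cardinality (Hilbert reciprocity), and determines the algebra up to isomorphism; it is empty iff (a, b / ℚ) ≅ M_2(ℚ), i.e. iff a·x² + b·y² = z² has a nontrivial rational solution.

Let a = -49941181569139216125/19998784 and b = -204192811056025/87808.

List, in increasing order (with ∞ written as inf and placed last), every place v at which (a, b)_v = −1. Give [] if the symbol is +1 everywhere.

[3, 5, 17, inf]

(a, b) ≡ (-2805, -7) mod (ℚ^×)²; places V = {2, 3, 5, 7, 11, 13, 17, 19, 29, 31, 37, 43, ∞}.
(a,b)_7: α=2, u≡1; β=-3, v≡5 (mod 7); (1|7)=+1, (5|7)=-1; sign (−1)^0·+1^-3·-1^2 = +1.
(a,b)_3: α=1, u≡1; β=0, v≡2 (mod 3); (1|3)=+1, (2|3)=-1; sign (−1)^0·+1^0·-1^1 = -1.
(a,b)_37: α=2, u≡11; β=0, v≡1 (mod 37); (11|37)=+1, (1|37)=+1; sign (−1)^0·+1^0·+1^2 = +1.
(a,b)_19: α=2, u≡9; β=0, v≡10 (mod 19); (9|19)=+1, (10|19)=-1; sign (−1)^0·+1^0·-1^2 = +1.
(a,b)_5: α=3, u≡4; β=2, v≡3 (mod 5); (4|5)=+1, (3|5)=-1; sign (−1)^0·+1^2·-1^3 = -1.
(a,b)_2: α=-6, β=-8; u≡3, v≡1 (mod 8); ε(u)ε(v)=1·0, αω(v)=-6·0, βω(u)=-8·1; sum ≡ 0  ⇒  +1.
(a,b)_29: α=2, u≡12; β=2, v≡9 (mod 29); (12|29)=-1, (9|29)=+1; sign (−1)^0·-1^2·+1^2 = +1.
(a,b)_31: α=0, u≡19; β=2, v≡15 (mod 31); (19|31)=+1, (15|31)=-1; sign (−1)^0·+1^2·-1^0 = +1.
(a,b)_43: α=-2, u≡2; β=0, v≡6 (mod 43); (2|43)=-1, (6|43)=+1; sign (−1)^0·-1^0·+1^-2 = +1.
(a,b)_17: α=3, u≡7; β=4, v≡7 (mod 17); (7|17)=-1, (7|17)=-1; sign (−1)^0·-1^4·-1^3 = -1.
(a,b)_11: α=3, u≡4; β=2, v≡9 (mod 11); (4|11)=+1, (9|11)=+1; sign (−1)^0·+1^2·+1^3 = +1.
(a,b)_13: α=-2, u≡1; β=0, v≡11 (mod 13); (1|13)=+1, (11|13)=-1; sign (−1)^0·+1^0·-1^-2 = +1.
(a,b)_∞: sgn(-2805)=−, sgn(-7)=−, so -1.
(-2805, -7 / ℚ) ramifies at {3, 5, 17, ∞}: a division algebra.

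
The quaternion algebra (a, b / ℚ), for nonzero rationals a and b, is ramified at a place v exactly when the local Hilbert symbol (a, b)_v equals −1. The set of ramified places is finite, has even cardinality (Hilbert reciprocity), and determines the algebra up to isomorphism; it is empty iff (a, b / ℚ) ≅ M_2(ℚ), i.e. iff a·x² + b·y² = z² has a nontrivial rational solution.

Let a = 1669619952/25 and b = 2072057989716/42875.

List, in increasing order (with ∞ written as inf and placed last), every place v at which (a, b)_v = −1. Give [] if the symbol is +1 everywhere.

[2, 5, 11, 13]

(a, b) ≡ (7, 15015) mod (ℚ^×)²; places V = {2, 3, 5, 7, 11, 13, ∞}.
(a,b)_11: α=2, u≡8; β=3, v≡1 (mod 11); (8|11)=-1, (1|11)=+1; sign (−1)^0·-1^3·+1^2 = -1.
(a,b)_13: α=2, u≡7; β=3, v≡11 (mod 13); (7|13)=-1, (11|13)=-1; sign (−1)^0·-1^3·-1^2 = -1.
(a,b)_∞: sgn(7)=+, sgn(15015)=+, so +1.
(a,b)_5: α=-2, u≡2; β=-3, v≡2 (mod 5); (2|5)=-1, (2|5)=-1; sign (−1)^0·-1^-3·-1^-2 = -1.
(a,b)_2: α=4, β=2; u≡7, v≡7 (mod 8); ε(u)ε(v)=1·1, αω(v)=4·0, βω(u)=2·0; sum ≡ 1  ⇒  -1.
(a,b)_3: α=6, u≡1; β=11, v≡1 (mod 3); (1|3)=+1, (1|3)=+1; sign (−1)^0·+1^11·+1^6 = +1.
(a,b)_7: α=1, u≡1; β=-3, v≡6 (mod 7); (1|7)=+1, (6|7)=-1; sign (−1)^1·+1^-3·-1^1 = +1.
Ram(7, 15015) = {2, 5, 11, 13}; no ℚ_2-point on the conic.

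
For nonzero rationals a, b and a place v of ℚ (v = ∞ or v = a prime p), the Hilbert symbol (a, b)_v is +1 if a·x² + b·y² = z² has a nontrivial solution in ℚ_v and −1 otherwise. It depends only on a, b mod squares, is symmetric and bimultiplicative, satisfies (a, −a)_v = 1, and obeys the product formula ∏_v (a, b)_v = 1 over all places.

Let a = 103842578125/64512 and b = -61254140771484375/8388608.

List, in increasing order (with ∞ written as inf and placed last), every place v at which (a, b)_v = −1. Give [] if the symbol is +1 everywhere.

Mod squares: a ≡ 91, b ≡ -30. Check v ∈ {∞, 2, 3, 5, 7, 11, 13}.
v=13: a=13^3·(≡5), b=13^4·(≡12) mod 13; (5|13)=-1, (12|13)=+1; (−1)^{3·4·6}·(-1)^4·(+1)^3 = +1.
v=11: a=11^2·(≡4), b=11^4·(≡3) mod 11; (4|11)=+1, (3|11)=+1; (−1)^{2·4·5}·(+1)^4·(+1)^2 = +1.
v=2: v_2(a)=-10, v_2(b)=-23; units ≡ 3, 1 (mod 8); ε·ε+αω+βω = 1·0+-10·0+-23·1 ≡ 1  ⇒  (a,b)_2 = -1.
v=7: a=7^-1·(≡5), b=7^0·(≡5) mod 7; (5|7)=-1, (5|7)=-1; (−1)^{-1·0·3}·(-1)^0·(-1)^-1 = -1.
v=3: a=3^-2·(≡1), b=3^1·(≡2) mod 3; (1|3)=+1, (2|3)=-1; (−1)^{-2·1·1}·(+1)^1·(-1)^-2 = +1.
v=5: a=5^8·(≡1), b=5^11·(≡4) mod 5; (1|5)=+1, (4|5)=+1; (−1)^{8·11·2}·(+1)^11·(+1)^8 = +1.
v=∞: 91 > 0 and -30 < 0  ⇒  (a,b)_∞ = +1.
|Ram(91, -30)| = 2, even; anisotropic at {2, 7}.

[2, 7]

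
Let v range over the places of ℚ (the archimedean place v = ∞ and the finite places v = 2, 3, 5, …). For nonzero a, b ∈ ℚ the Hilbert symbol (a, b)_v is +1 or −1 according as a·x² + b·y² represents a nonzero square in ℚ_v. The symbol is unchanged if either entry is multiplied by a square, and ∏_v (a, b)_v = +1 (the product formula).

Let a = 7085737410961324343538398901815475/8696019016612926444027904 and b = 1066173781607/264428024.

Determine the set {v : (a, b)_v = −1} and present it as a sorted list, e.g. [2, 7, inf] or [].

[2, 23]

(a, b) ≡ (11, 322) mod (ℚ^×)²; places V = {2, 3, 5, 7, 11, 17, 23, 37, 41, 53, ∞}.
(a,b)_23: α=14, u≡22; β=5, v≡15 (mod 23); (22|23)=-1, (15|23)=-1; sign (−1)^0·-1^5·-1^14 = -1.
(a,b)_3: α=4, u≡2; β=0, v≡1 (mod 3); (2|3)=-1, (1|3)=+1; sign (−1)^0·-1^0·+1^4 = +1.
(a,b)_53: α=-4, u≡11; β=-2, v≡16 (mod 53); (11|53)=+1, (16|53)=+1; sign (−1)^0·+1^-2·+1^-4 = +1.
(a,b)_11: α=5, u≡1; β=2, v≡9 (mod 11); (1|11)=+1, (9|11)=+1; sign (−1)^0·+1^2·+1^5 = +1.
(a,b)_37: α=4, u≡11; β=2, v≡9 (mod 37); (11|37)=+1, (9|37)=+1; sign (−1)^0·+1^2·+1^4 = +1.
(a,b)_7: α=-2, u≡1; β=-1, v≡2 (mod 7); (1|7)=+1, (2|7)=+1; sign (−1)^0·+1^-1·+1^-2 = +1.
(a,b)_5: α=2, u≡1; β=0, v≡3 (mod 5); (1|5)=+1, (3|5)=-1; sign (−1)^0·+1^0·-1^2 = +1.
(a,b)_17: α=-2, u≡10; β=0, v≡13 (mod 17); (10|17)=-1, (13|17)=+1; sign (−1)^0·-1^0·+1^-2 = +1.
(a,b)_41: α=-6, u≡3; β=-2, v≡7 (mod 41); (3|41)=-1, (7|41)=-1; sign (−1)^0·-1^-2·-1^-6 = +1.
(a,b)_2: α=-14, β=-3; u≡3, v≡1 (mod 8); ε(u)ε(v)=1·0, αω(v)=-14·0, βω(u)=-3·1; sum ≡ 1  ⇒  -1.
(a,b)_∞: sgn(11)=+, sgn(322)=+, so +1.
(11, 322 / ℚ) ramifies at {2, 23}: a division algebra.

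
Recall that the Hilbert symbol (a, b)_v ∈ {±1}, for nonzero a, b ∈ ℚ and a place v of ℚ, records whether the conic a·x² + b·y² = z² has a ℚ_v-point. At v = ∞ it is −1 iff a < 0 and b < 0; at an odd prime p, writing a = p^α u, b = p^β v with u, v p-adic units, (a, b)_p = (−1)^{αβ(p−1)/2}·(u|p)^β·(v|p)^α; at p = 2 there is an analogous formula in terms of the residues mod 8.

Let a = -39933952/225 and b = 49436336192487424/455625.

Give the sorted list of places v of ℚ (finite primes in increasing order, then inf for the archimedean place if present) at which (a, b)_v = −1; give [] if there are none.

(a, b) ≡ (-38998, 31) mod (ℚ^×)²; places V = {2, 3, 5, 17, 31, 37, ∞}.
(a,b)_2: α=11, β=22; u≡5, v≡7 (mod 8); ε(u)ε(v)=0·1, αω(v)=11·0, βω(u)=22·1; sum ≡ 0  ⇒  +1.
(a,b)_37: α=1, u≡35; β=2, v≡22 (mod 37); (35|37)=-1, (22|37)=-1; sign (−1)^0·-1^2·-1^1 = -1.
(a,b)_31: α=1, u≡21; β=3, v≡18 (mod 31); (21|31)=-1, (18|31)=+1; sign (−1)^1·-1^3·+1^1 = +1.
(a,b)_17: α=1, u≡1; β=2, v≡11 (mod 17); (1|17)=+1, (11|17)=-1; sign (−1)^0·+1^2·-1^1 = -1.
(a,b)_∞: sgn(-38998)=−, sgn(31)=+, so +1.
(a,b)_5: α=-2, u≡2; β=-4, v≡1 (mod 5); (2|5)=-1, (1|5)=+1; sign (−1)^0·-1^-4·+1^-2 = +1.
(a,b)_3: α=-2, u≡2; β=-6, v≡1 (mod 3); (2|3)=-1, (1|3)=+1; sign (−1)^0·-1^-6·+1^-2 = +1.
Ram(-38998, 31) = {17, 37}; no ℚ_17-point on the conic.

[17, 37]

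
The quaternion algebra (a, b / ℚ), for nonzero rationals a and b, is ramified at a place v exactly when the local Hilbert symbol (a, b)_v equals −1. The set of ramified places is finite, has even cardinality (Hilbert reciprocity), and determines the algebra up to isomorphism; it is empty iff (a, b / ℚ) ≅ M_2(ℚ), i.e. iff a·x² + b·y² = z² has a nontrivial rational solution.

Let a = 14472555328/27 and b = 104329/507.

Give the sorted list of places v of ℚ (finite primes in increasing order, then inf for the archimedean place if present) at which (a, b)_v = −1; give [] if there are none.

Mod squares: a ≡ 13844919, b ≡ 3. Check v ∈ {∞, 2, 3, 7, 11, 13, 17, 19, 23, 29, 37}.
v=23: a=23^1·(≡21), b=23^0·(≡1) mod 23; (21|23)=-1, (1|23)=+1; (−1)^{1·0·11}·(-1)^0·(+1)^1 = +1.
v=7: a=7^2·(≡1), b=7^0·(≡5) mod 7; (1|7)=+1, (5|7)=-1; (−1)^{2·0·3}·(+1)^0·(-1)^2 = +1.
v=13: a=13^0·(≡10), b=13^-2·(≡10) mod 13; (10|13)=+1, (10|13)=+1; (−1)^{0·-2·6}·(+1)^-2·(+1)^0 = +1.
v=29: a=29^1·(≡1), b=29^0·(≡26) mod 29; (1|29)=+1, (26|29)=-1; (−1)^{1·0·14}·(+1)^0·(-1)^1 = -1.
v=11: a=11^1·(≡5), b=11^0·(≡5) mod 11; (5|11)=+1, (5|11)=+1; (−1)^{1·0·5}·(+1)^0·(+1)^1 = +1.
v=37: a=37^1·(≡24), b=37^0·(≡1) mod 37; (24|37)=-1, (1|37)=+1; (−1)^{1·0·18}·(-1)^0·(+1)^1 = +1.
v=2: v_2(a)=6, v_2(b)=0; units ≡ 7, 3 (mod 8); ε·ε+αω+βω = 1·1+6·1+0·0 ≡ 1  ⇒  (a,b)_2 = -1.
v=19: a=19^0·(≡15), b=19^2·(≡12) mod 19; (15|19)=-1, (12|19)=-1; (−1)^{0·2·9}·(-1)^2·(-1)^0 = +1.
v=∞: 13844919 > 0 and 3 > 0  ⇒  (a,b)_∞ = +1.
v=3: a=3^-3·(≡1), b=3^-1·(≡1) mod 3; (1|3)=+1, (1|3)=+1; (−1)^{-3·-1·1}·(+1)^-1·(+1)^-3 = -1.
v=17: a=17^1·(≡7), b=17^2·(≡10) mod 17; (7|17)=-1, (10|17)=-1; (−1)^{1·2·8}·(-1)^2·(-1)^1 = -1.
Ram(13844919, 3) = {2, 3, 17, 29}; no ℚ_2-point on the conic.

[2, 3, 17, 29]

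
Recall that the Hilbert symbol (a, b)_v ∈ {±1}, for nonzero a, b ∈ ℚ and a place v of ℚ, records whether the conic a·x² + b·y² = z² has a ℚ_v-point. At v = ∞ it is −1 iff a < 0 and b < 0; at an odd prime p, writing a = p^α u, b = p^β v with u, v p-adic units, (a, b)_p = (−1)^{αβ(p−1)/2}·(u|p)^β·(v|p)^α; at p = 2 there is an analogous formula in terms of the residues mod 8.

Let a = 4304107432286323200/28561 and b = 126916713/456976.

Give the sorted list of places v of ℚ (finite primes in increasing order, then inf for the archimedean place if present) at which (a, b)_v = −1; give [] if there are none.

Mod squares: a ≡ 418, b ≡ 3553. Check v ∈ {∞, 2, 3, 5, 7, 11, 13, 17, 19}.
v=19: a=19^3·(≡18), b=19^1·(≡5) mod 19; (18|19)=-1, (5|19)=+1; (−1)^{3·1·9}·(-1)^1·(+1)^3 = +1.
v=∞: 418 > 0 and 3553 > 0  ⇒  (a,b)_∞ = +1.
v=13: a=13^-4·(≡6), b=13^-4·(≡9) mod 13; (6|13)=-1, (9|13)=+1; (−1)^{-4·-4·6}·(-1)^-4·(+1)^-4 = +1.
v=5: a=5^2·(≡3), b=5^0·(≡3) mod 5; (3|5)=-1, (3|5)=-1; (−1)^{2·0·2}·(-1)^0·(-1)^2 = +1.
v=3: a=3^2·(≡1), b=3^6·(≡1) mod 3; (1|3)=+1, (1|3)=+1; (−1)^{2·6·1}·(+1)^6·(+1)^2 = +1.
v=11: a=11^3·(≡3), b=11^1·(≡9) mod 11; (3|11)=+1, (9|11)=+1; (−1)^{3·1·5}·(+1)^1·(+1)^3 = -1.
v=7: a=7^2·(≡3), b=7^2·(≡2) mod 7; (3|7)=-1, (2|7)=+1; (−1)^{2·2·3}·(-1)^2·(+1)^2 = +1.
v=2: v_2(a)=9, v_2(b)=-4; units ≡ 1, 1 (mod 8); ε·ε+αω+βω = 0·0+9·0+-4·0 ≡ 0  ⇒  (a,b)_2 = +1.
v=17: a=17^4·(≡6), b=17^1·(≡14) mod 17; (6|17)=-1, (14|17)=-1; (−1)^{4·1·8}·(-1)^1·(-1)^4 = -1.
(418, 3553 / ℚ) ramifies at {11, 17}: a division algebra.

[11, 17]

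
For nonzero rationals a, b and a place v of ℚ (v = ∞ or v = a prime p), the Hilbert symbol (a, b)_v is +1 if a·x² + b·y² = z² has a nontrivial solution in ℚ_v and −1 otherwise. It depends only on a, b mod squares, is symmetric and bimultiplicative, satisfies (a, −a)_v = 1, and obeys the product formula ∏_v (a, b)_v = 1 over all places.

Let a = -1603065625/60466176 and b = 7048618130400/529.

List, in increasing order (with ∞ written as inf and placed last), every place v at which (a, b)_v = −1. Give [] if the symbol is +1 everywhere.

[2, 3]

(a, b) ≡ (-145, 3534) mod (ℚ^×)²; places V = {2, 3, 5, 7, 11, 19, 23, 29, 31, ∞}.
(a,b)_11: α=0, u≡4; β=2, v≡3 (mod 11); (4|11)=+1, (3|11)=+1; sign (−1)^0·+1^2·+1^0 = +1.
(a,b)_5: α=5, u≡4; β=2, v≡4 (mod 5); (4|5)=+1, (4|5)=+1; sign (−1)^0·+1^2·+1^5 = +1.
(a,b)_23: α=0, u≡9; β=-2, v≡11 (mod 23); (9|23)=+1, (11|23)=-1; sign (−1)^0·+1^-2·-1^0 = +1.
(a,b)_7: α=2, u≡2; β=2, v≡3 (mod 7); (2|7)=+1, (3|7)=-1; sign (−1)^0·+1^2·-1^2 = +1.
(a,b)_2: α=-10, β=5; u≡7, v≡7 (mod 8); ε(u)ε(v)=1·1, αω(v)=-10·0, βω(u)=5·0; sum ≡ 1  ⇒  -1.
(a,b)_∞: sgn(-145)=−, sgn(3534)=+, so +1.
(a,b)_31: α=0, u≡7; β=1, v≡15 (mod 31); (7|31)=+1, (15|31)=-1; sign (−1)^0·+1^1·-1^0 = +1.
(a,b)_19: α=2, u≡6; β=1, v≡13 (mod 19); (6|19)=+1, (13|19)=-1; sign (−1)^0·+1^1·-1^2 = +1.
(a,b)_29: α=1, u≡5; β=2, v≡28 (mod 29); (5|29)=+1, (28|29)=+1; sign (−1)^0·+1^2·+1^1 = +1.
(a,b)_3: α=-10, u≡2; β=1, v≡2 (mod 3); (2|3)=-1, (2|3)=-1; sign (−1)^0·-1^1·-1^-10 = -1.
(-145, 3534 / ℚ) ramifies at {2, 3}: a division algebra.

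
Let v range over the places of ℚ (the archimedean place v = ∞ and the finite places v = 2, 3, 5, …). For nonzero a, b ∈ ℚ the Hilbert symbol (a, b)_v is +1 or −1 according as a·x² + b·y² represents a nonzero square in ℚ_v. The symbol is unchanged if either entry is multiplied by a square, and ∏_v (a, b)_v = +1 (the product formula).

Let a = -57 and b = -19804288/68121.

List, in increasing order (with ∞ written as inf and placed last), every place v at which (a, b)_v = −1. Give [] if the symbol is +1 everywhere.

Mod squares: a ≡ -57, b ≡ -322. Check v ∈ {∞, 2, 3, 7, 19, 23, 29, 31}.
v=29: a=29^0·(≡1), b=29^-2·(≡12) mod 29; (1|29)=+1, (12|29)=-1; (−1)^{0·-2·14}·(+1)^-2·(-1)^0 = +1.
v=23: a=23^0·(≡12), b=23^1·(≡1) mod 23; (12|23)=+1, (1|23)=+1; (−1)^{0·1·11}·(+1)^1·(+1)^0 = +1.
v=∞: -57 < 0 and -322 < 0  ⇒  (a,b)_∞ = -1.
v=3: a=3^1·(≡2), b=3^-4·(≡2) mod 3; (2|3)=-1, (2|3)=-1; (−1)^{1·-4·1}·(-1)^-4·(-1)^1 = -1.
v=31: a=31^0·(≡5), b=31^2·(≡16) mod 31; (5|31)=+1, (16|31)=+1; (−1)^{0·2·15}·(+1)^2·(+1)^0 = +1.
v=19: a=19^1·(≡16), b=19^0·(≡16) mod 19; (16|19)=+1, (16|19)=+1; (−1)^{1·0·9}·(+1)^0·(+1)^1 = +1.
v=7: a=7^0·(≡6), b=7^1·(≡5) mod 7; (6|7)=-1, (5|7)=-1; (−1)^{0·1·3}·(-1)^1·(-1)^0 = -1.
v=2: v_2(a)=0, v_2(b)=7; units ≡ 7, 7 (mod 8); ε·ε+αω+βω = 1·1+0·0+7·0 ≡ 1  ⇒  (a,b)_2 = -1.
|Ram(-57, -322)| = 4, even; anisotropic at {2, 3, 7, ∞}.

[2, 3, 7, inf]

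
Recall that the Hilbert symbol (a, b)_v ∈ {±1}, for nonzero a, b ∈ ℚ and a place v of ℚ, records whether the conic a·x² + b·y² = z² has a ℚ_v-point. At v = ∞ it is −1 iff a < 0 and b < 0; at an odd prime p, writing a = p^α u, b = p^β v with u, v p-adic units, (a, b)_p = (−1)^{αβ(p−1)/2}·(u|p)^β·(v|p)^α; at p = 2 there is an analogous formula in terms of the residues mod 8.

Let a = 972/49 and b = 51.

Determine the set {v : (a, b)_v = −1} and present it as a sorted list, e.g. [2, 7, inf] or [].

(a, b) ≡ (3, 51) mod (ℚ^×)²; places V = {2, 3, 7, 17, ∞}.
(a,b)_3: α=5, u≡1; β=1, v≡2 (mod 3); (1|3)=+1, (2|3)=-1; sign (−1)^1·+1^1·-1^5 = +1.
(a,b)_7: α=-2, u≡6; β=0, v≡2 (mod 7); (6|7)=-1, (2|7)=+1; sign (−1)^0·-1^0·+1^-2 = +1.
(a,b)_17: α=0, u≡7; β=1, v≡3 (mod 17); (7|17)=-1, (3|17)=-1; sign (−1)^0·-1^1·-1^0 = -1.
(a,b)_2: α=2, β=0; u≡3, v≡3 (mod 8); ε(u)ε(v)=1·1, αω(v)=2·1, βω(u)=0·1; sum ≡ 1  ⇒  -1.
(a,b)_∞: sgn(3)=+, sgn(51)=+, so +1.
|Ram(3, 51)| = 2, even; anisotropic at {2, 17}.

[2, 17]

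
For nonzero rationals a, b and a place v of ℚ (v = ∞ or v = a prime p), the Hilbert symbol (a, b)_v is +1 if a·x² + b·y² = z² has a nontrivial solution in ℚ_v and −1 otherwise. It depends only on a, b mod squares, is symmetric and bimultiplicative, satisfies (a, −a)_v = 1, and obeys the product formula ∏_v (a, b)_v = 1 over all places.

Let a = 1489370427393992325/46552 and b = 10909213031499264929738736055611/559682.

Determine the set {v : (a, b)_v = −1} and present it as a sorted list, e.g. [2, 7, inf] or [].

[11, 13, 29, 37]

Mod squares: a ≡ 5676286, b ≡ 864838. Check v ∈ {∞, 2, 3, 5, 7, 11, 13, 23, 29, 31, 37, 41, 43}.
v=5: a=5^2·(≡4), b=5^0·(≡3) mod 5; (4|5)=+1, (3|5)=-1; (−1)^{2·0·2}·(+1)^0·(-1)^2 = +1.
v=2: v_2(a)=-3, v_2(b)=-1; units ≡ 7, 3 (mod 8); ε·ε+αω+βω = 1·1+-3·1+-1·0 ≡ 0  ⇒  (a,b)_2 = +1.
v=13: a=13^2·(≡6), b=13^3·(≡2) mod 13; (6|13)=-1, (2|13)=-1; (−1)^{2·3·6}·(-1)^3·(-1)^2 = -1.
v=31: a=31^1·(≡25), b=31^1·(≡13) mod 31; (25|31)=+1, (13|31)=-1; (−1)^{1·1·15}·(+1)^1·(-1)^1 = +1.
v=3: a=3^6·(≡1), b=3^6·(≡1) mod 3; (1|3)=+1, (1|3)=+1; (−1)^{6·6·1}·(+1)^6·(+1)^6 = +1.
v=7: a=7^1·(≡2), b=7^4·(≡2) mod 7; (2|7)=+1, (2|7)=+1; (−1)^{1·4·3}·(+1)^4·(+1)^1 = +1.
v=23: a=23^-2·(≡16), b=23^-4·(≡19) mod 23; (16|23)=+1, (19|23)=-1; (−1)^{-2·-4·11}·(+1)^-4·(-1)^-2 = +1.
v=11: a=11^-1·(≡9), b=11^4·(≡7) mod 11; (9|11)=+1, (7|11)=-1; (−1)^{-1·4·5}·(+1)^4·(-1)^-1 = -1.
v=∞: 5676286 > 0 and 864838 > 0  ⇒  (a,b)_∞ = +1.
v=37: a=37^4·(≡31), b=37^5·(≡7) mod 37; (31|37)=-1, (7|37)=+1; (−1)^{4·5·18}·(-1)^5·(+1)^4 = -1.
v=29: a=29^1·(≡13), b=29^1·(≡18) mod 29; (13|29)=+1, (18|29)=-1; (−1)^{1·1·14}·(+1)^1·(-1)^1 = -1.
v=41: a=41^1·(≡27), b=41^2·(≡31) mod 41; (27|41)=-1, (31|41)=+1; (−1)^{1·2·20}·(-1)^2·(+1)^1 = +1.
v=43: a=43^0·(≡20), b=43^2·(≡22) mod 43; (20|43)=-1, (22|43)=-1; (−1)^{0·2·21}·(-1)^2·(-1)^0 = +1.
|Ram(5676286, 864838)| = 4, even; anisotropic at {11, 13, 29, 37}.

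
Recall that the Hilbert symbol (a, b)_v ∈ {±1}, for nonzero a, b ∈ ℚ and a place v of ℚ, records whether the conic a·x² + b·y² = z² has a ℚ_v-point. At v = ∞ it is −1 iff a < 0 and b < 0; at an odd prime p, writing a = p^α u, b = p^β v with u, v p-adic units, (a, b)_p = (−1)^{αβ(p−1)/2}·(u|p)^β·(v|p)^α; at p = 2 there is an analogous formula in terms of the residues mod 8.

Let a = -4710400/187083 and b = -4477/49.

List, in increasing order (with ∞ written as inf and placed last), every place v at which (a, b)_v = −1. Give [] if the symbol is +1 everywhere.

[3, inf]

Mod squares: a ≡ -5658, b ≡ -37. Check v ∈ {∞, 2, 3, 5, 7, 11, 13, 23, 37, 41}.
v=3: a=3^-3·(≡1), b=3^0·(≡2) mod 3; (1|3)=+1, (2|3)=-1; (−1)^{-3·0·1}·(+1)^0·(-1)^-3 = -1.
v=2: v_2(a)=13, v_2(b)=0; units ≡ 3, 3 (mod 8); ε·ε+αω+βω = 1·1+13·1+0·1 ≡ 0  ⇒  (a,b)_2 = +1.
v=∞: -5658 < 0 and -37 < 0  ⇒  (a,b)_∞ = -1.
v=23: a=23^1·(≡15), b=23^0·(≡18) mod 23; (15|23)=-1, (18|23)=+1; (−1)^{1·0·11}·(-1)^0·(+1)^1 = +1.
v=7: a=7^0·(≡5), b=7^-2·(≡3) mod 7; (5|7)=-1, (3|7)=-1; (−1)^{0·-2·3}·(-1)^-2·(-1)^0 = +1.
v=5: a=5^2·(≡3), b=5^0·(≡2) mod 5; (3|5)=-1, (2|5)=-1; (−1)^{2·0·2}·(-1)^0·(-1)^2 = +1.
v=13: a=13^-2·(≡10), b=13^0·(≡6) mod 13; (10|13)=+1, (6|13)=-1; (−1)^{-2·0·6}·(+1)^0·(-1)^-2 = +1.
v=37: a=37^0·(≡3), b=37^1·(≡30) mod 37; (3|37)=+1, (30|37)=+1; (−1)^{0·1·18}·(+1)^1·(+1)^0 = +1.
v=41: a=41^-1·(≡28), b=41^0·(≡40) mod 41; (28|41)=-1, (40|41)=+1; (−1)^{-1·0·20}·(-1)^0·(+1)^-1 = +1.
v=11: a=11^0·(≡7), b=11^2·(≡8) mod 11; (7|11)=-1, (8|11)=-1; (−1)^{0·2·5}·(-1)^2·(-1)^0 = +1.
Ram(-5658, -37) = {3, ∞}; no ℚ_3-point on the conic.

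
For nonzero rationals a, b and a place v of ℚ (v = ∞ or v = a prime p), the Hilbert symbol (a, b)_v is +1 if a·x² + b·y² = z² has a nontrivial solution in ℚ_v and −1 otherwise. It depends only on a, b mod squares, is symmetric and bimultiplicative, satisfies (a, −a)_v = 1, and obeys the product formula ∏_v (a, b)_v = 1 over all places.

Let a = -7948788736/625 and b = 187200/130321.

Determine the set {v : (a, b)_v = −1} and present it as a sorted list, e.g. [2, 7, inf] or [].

[7, 13, 37, 41]

Mod squares: a ≡ -7762489, b ≡ 13. Check v ∈ {∞, 2, 3, 5, 7, 13, 17, 19, 37, 41, 43}.
v=37: a=37^1·(≡16), b=37^0·(≡13) mod 37; (16|37)=+1, (13|37)=-1; (−1)^{1·0·18}·(+1)^0·(-1)^1 = -1.
v=7: a=7^1·(≡6), b=7^0·(≡3) mod 7; (6|7)=-1, (3|7)=-1; (−1)^{1·0·3}·(-1)^0·(-1)^1 = -1.
v=∞: -7762489 < 0 and 13 > 0  ⇒  (a,b)_∞ = +1.
v=19: a=19^0·(≡18), b=19^-4·(≡12) mod 19; (18|19)=-1, (12|19)=-1; (−1)^{0·-4·9}·(-1)^-4·(-1)^0 = +1.
v=43: a=43^1·(≡5), b=43^0·(≡9) mod 43; (5|43)=-1, (9|43)=+1; (−1)^{1·0·21}·(-1)^0·(+1)^1 = +1.
v=2: v_2(a)=10, v_2(b)=6; units ≡ 7, 5 (mod 8); ε·ε+αω+βω = 1·0+10·1+6·0 ≡ 0  ⇒  (a,b)_2 = +1.
v=13: a=13^0·(≡8), b=13^1·(≡1) mod 13; (8|13)=-1, (1|13)=+1; (−1)^{0·1·6}·(-1)^1·(+1)^0 = -1.
v=17: a=17^1·(≡14), b=17^0·(≡4) mod 17; (14|17)=-1, (4|17)=+1; (−1)^{1·0·8}·(-1)^0·(+1)^1 = +1.
v=41: a=41^1·(≡36), b=41^0·(≡14) mod 41; (36|41)=+1, (14|41)=-1; (−1)^{1·0·20}·(+1)^0·(-1)^1 = -1.
v=5: a=5^-4·(≡4), b=5^2·(≡3) mod 5; (4|5)=+1, (3|5)=-1; (−1)^{-4·2·2}·(+1)^2·(-1)^-4 = +1.
v=3: a=3^0·(≡2), b=3^2·(≡1) mod 3; (2|3)=-1, (1|3)=+1; (−1)^{0·2·1}·(-1)^2·(+1)^0 = +1.
(-7762489, 13 / ℚ) ramifies at {7, 13, 37, 41}: a division algebra.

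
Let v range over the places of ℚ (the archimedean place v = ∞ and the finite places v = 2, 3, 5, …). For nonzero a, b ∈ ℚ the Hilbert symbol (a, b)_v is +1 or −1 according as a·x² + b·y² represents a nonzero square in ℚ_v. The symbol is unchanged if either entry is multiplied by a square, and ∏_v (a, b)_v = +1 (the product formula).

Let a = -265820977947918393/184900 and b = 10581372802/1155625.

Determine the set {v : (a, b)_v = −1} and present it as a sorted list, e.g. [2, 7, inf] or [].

Mod squares: a ≡ -33, b ≡ 2002. Check v ∈ {∞, 2, 3, 5, 7, 11, 13, 19, 43}.
v=13: a=13^4·(≡8), b=13^1·(≡6) mod 13; (8|13)=-1, (6|13)=-1; (−1)^{4·1·6}·(-1)^1·(-1)^4 = -1.
v=43: a=43^-2·(≡11), b=43^-2·(≡36) mod 43; (11|43)=+1, (36|43)=+1; (−1)^{-2·-2·21}·(+1)^-2·(+1)^-2 = +1.
v=7: a=7^2·(≡1), b=7^1·(≡6) mod 7; (1|7)=+1, (6|7)=-1; (−1)^{2·1·3}·(+1)^1·(-1)^2 = +1.
v=5: a=5^-2·(≡2), b=5^-4·(≡3) mod 5; (2|5)=-1, (3|5)=-1; (−1)^{-2·-4·2}·(-1)^-4·(-1)^-2 = +1.
v=3: a=3^3·(≡1), b=3^0·(≡1) mod 3; (1|3)=+1, (1|3)=+1; (−1)^{3·0·1}·(+1)^0·(+1)^3 = +1.
v=19: a=19^2·(≡9), b=19^2·(≡11) mod 19; (9|19)=+1, (11|19)=+1; (−1)^{2·2·9}·(+1)^2·(+1)^2 = +1.
v=∞: -33 < 0 and 2002 > 0  ⇒  (a,b)_∞ = +1.
v=2: v_2(a)=-2, v_2(b)=1; units ≡ 7, 1 (mod 8); ε·ε+αω+βω = 1·0+-2·0+1·0 ≡ 0  ⇒  (a,b)_2 = +1.
v=11: a=11^7·(≡8), b=11^5·(≡6) mod 11; (8|11)=-1, (6|11)=-1; (−1)^{7·5·5}·(-1)^5·(-1)^7 = -1.
Ram(-33, 2002) = {11, 13}; no ℚ_11-point on the conic.

[11, 13]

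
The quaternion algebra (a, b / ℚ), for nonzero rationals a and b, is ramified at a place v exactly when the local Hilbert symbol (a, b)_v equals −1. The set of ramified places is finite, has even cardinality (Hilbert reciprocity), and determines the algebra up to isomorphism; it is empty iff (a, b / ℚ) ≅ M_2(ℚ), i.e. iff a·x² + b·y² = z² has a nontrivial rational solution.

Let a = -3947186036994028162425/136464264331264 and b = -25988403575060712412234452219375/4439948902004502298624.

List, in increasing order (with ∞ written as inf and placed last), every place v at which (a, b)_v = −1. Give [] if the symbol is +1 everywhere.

Mod squares: a ≡ -273, b ≡ -119. Check v ∈ {∞, 2, 3, 5, 7, 11, 13, 17, 23, 31}.
v=17: a=17^6·(≡16), b=17^9·(≡14) mod 17; (16|17)=+1, (14|17)=-1; (−1)^{6·9·8}·(+1)^9·(-1)^6 = +1.
v=31: a=31^-2·(≡26), b=31^-4·(≡7) mod 31; (26|31)=-1, (7|31)=+1; (−1)^{-2·-4·15}·(-1)^-4·(+1)^-2 = +1.
v=7: a=7^5·(≡3), b=7^7·(≡2) mod 7; (3|7)=-1, (2|7)=+1; (−1)^{5·7·3}·(-1)^7·(+1)^5 = +1.
v=3: a=3^11·(≡2), b=3^6·(≡1) mod 3; (2|3)=-1, (1|3)=+1; (−1)^{11·6·1}·(-1)^6·(+1)^11 = +1.
v=23: a=23^-2·(≡13), b=23^-4·(≡11) mod 23; (13|23)=+1, (11|23)=-1; (−1)^{-2·-4·11}·(+1)^-4·(-1)^-2 = +1.
v=∞: -273 < 0 and -119 < 0  ⇒  (a,b)_∞ = -1.
v=11: a=11^0·(≡8), b=11^2·(≡7) mod 11; (8|11)=-1, (7|11)=-1; (−1)^{0·2·5}·(-1)^2·(-1)^0 = +1.
v=13: a=13^3·(≡5), b=13^6·(≡6) mod 13; (5|13)=-1, (6|13)=-1; (−1)^{3·6·6}·(-1)^6·(-1)^3 = -1.
v=5: a=5^2·(≡2), b=5^4·(≡1) mod 5; (2|5)=-1, (1|5)=+1; (−1)^{2·4·2}·(-1)^4·(+1)^2 = +1.
v=2: v_2(a)=-28, v_2(b)=-34; units ≡ 7, 1 (mod 8); ε·ε+αω+βω = 1·0+-28·0+-34·0 ≡ 0  ⇒  (a,b)_2 = +1.
Ram(-273, -119) = {13, ∞}; no ℚ_13-point on the conic.

[13, inf]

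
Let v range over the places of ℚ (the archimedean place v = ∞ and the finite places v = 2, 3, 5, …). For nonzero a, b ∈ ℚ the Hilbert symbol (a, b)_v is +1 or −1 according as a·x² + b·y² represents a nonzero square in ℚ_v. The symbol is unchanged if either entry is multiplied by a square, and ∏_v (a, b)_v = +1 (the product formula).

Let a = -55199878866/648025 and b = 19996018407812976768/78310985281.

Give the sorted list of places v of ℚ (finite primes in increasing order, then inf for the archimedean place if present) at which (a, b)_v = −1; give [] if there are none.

[]

Mod squares: a ≡ -34, b ≡ 2. Check v ∈ {∞, 2, 3, 5, 7, 11, 17, 23, 37}.
v=11: a=11^4·(≡6), b=11^0·(≡8) mod 11; (6|11)=-1, (8|11)=-1; (−1)^{4·0·5}·(-1)^0·(-1)^4 = +1.
v=23: a=23^-2·(≡18), b=23^-8·(≡1) mod 23; (18|23)=+1, (1|23)=+1; (−1)^{-2·-8·11}·(+1)^-8·(+1)^-2 = +1.
v=∞: -34 < 0 and 2 > 0  ⇒  (a,b)_∞ = +1.
v=3: a=3^4·(≡2), b=3^6·(≡2) mod 3; (2|3)=-1, (2|3)=-1; (−1)^{4·6·1}·(-1)^6·(-1)^4 = +1.
v=37: a=37^2·(≡4), b=37^6·(≡19) mod 37; (4|37)=+1, (19|37)=-1; (−1)^{2·6·18}·(+1)^6·(-1)^2 = +1.
v=5: a=5^-2·(≡4), b=5^0·(≡3) mod 5; (4|5)=+1, (3|5)=-1; (−1)^{-2·0·2}·(+1)^0·(-1)^-2 = +1.
v=7: a=7^-2·(≡4), b=7^0·(≡2) mod 7; (4|7)=+1, (2|7)=+1; (−1)^{-2·0·3}·(+1)^0·(+1)^-2 = +1.
v=2: v_2(a)=1, v_2(b)=7; units ≡ 7, 1 (mod 8); ε·ε+αω+βω = 1·0+1·0+7·0 ≡ 0  ⇒  (a,b)_2 = +1.
v=17: a=17^1·(≡8), b=17^4·(≡15) mod 17; (8|17)=+1, (15|17)=+1; (−1)^{1·4·8}·(+1)^4·(+1)^1 = +1.
Every local symbol is +1, so the conic -34·x² + 2·y² = z² has ℚ_v-points for all v and hence a ℚ-point; (a, b / ℚ) ≅ M_2(ℚ).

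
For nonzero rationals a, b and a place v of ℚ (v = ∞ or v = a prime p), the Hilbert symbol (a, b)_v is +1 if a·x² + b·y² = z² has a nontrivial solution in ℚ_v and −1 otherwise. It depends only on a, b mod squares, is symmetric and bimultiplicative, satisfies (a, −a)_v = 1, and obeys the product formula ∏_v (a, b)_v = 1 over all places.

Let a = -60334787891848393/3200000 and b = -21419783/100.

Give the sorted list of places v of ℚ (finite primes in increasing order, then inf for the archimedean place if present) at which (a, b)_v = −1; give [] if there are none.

[5, 7, 11, inf]

(a, b) ≡ (-11165, -1463) mod (ℚ^×)²; places V = {2, 5, 7, 11, 17, 19, 29, ∞}.
(a,b)_19: α=4, u≡5; β=1, v≡13 (mod 19); (5|19)=+1, (13|19)=-1; sign (−1)^0·+1^1·-1^4 = +1.
(a,b)_∞: sgn(-11165)=−, sgn(-1463)=−, so -1.
(a,b)_2: α=-10, β=-2; u≡3, v≡1 (mod 8); ε(u)ε(v)=1·0, αω(v)=-10·0, βω(u)=-2·1; sum ≡ 0  ⇒  +1.
(a,b)_5: α=-5, u≡3; β=-2, v≡3 (mod 5); (3|5)=-1, (3|5)=-1; sign (−1)^0·-1^-2·-1^-5 = -1.
(a,b)_29: α=1, u≡17; β=0, v≡4 (mod 29); (17|29)=-1, (4|29)=+1; sign (−1)^0·-1^0·+1^1 = +1.
(a,b)_17: α=2, u≡4; β=0, v≡2 (mod 17); (4|17)=+1, (2|17)=+1; sign (−1)^0·+1^0·+1^2 = +1.
(a,b)_11: α=5, u≡8; β=5, v≡10 (mod 11); (8|11)=-1, (10|11)=-1; sign (−1)^1·-1^5·-1^5 = -1.
(a,b)_7: α=3, u≡1; β=1, v≡2 (mod 7); (1|7)=+1, (2|7)=+1; sign (−1)^1·+1^1·+1^3 = -1.
Ram(-11165, -1463) = {5, 7, 11, ∞}; no ℚ_5-point on the conic.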